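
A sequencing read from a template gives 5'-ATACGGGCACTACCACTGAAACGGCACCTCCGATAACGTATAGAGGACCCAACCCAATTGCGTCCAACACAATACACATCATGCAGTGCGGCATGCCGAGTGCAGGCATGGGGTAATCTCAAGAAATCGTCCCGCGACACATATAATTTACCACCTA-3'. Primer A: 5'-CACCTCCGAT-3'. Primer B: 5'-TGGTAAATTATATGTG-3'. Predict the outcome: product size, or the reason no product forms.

Primer A (CACCTCCGAT) matches the top strand at positions 25–34; it acts as a forward primer.
Primer B's reverse complement is CACATATAATTTACCA, matching the top strand at positions 138–153; it acts as a reverse primer.
The 3' ends face each other across positions 25–153, giving a 129 bp product.

Yes — a 129 bp product.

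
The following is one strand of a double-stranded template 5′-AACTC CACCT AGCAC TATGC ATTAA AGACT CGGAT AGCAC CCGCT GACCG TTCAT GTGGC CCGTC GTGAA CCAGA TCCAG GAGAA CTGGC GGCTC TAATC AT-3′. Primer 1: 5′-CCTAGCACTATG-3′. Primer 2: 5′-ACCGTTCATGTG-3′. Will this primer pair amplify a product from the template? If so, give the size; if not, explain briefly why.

Primer 1 (CCTAGCACTATG) matches the top strand at positions 8–19 (3' end points downstream).
Primer 2 (ACCGTTCATGTG) also matches the top strand directly, at positions 47–58 — its reverse complement CACATGAACGGT is not present.
Both primers anneal to the bottom strand with 3' ends pointing the same way, so neither can prime synthesis back toward the other.

No product — both primers anneal to the same strand and extend in the same direction.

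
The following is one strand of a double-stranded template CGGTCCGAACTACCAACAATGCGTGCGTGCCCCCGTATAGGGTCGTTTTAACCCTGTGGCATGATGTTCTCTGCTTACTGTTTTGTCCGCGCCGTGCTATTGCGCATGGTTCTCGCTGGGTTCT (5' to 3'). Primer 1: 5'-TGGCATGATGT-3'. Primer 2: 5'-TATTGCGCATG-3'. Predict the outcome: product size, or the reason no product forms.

No product — both primers anneal to the same strand and extend in the same direction.

Primer 1 (TGGCATGATGT) matches the top strand at positions 57–67 (3' end points downstream).
Primer 2 (TATTGCGCATG) also matches the top strand directly, at positions 98–108 — its reverse complement CATGCGCAATA is not present.
Both primers anneal to the bottom strand with 3' ends pointing the same way, so neither can prime synthesis back toward the other.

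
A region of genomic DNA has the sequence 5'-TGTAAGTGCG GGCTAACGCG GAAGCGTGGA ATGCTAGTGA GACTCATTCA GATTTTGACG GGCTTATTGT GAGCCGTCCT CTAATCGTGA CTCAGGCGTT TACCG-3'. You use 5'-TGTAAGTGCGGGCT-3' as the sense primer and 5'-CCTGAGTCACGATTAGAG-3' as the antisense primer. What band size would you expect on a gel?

96 bp

The forward primer matches the template at positions 1–14.
The reverse primer's reverse complement is CTCTAATCGTGACTCAGG, which matches the template at positions 79–96.
The product runs from position 1 to position 96, so its length is 96 − 1 + 1 = 96 bp.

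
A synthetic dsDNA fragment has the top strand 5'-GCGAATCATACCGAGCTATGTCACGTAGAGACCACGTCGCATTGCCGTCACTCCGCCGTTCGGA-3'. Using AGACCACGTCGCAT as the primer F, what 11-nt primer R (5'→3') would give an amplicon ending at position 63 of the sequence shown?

5'-CCGAACGGCGG-3'

The forward primer binds at positions 29–42; the product's 3' end on the top strand is position 63.
The reverse primer anneals to the top strand over positions 53–63, i.e. to CCGCCGTTCGG.
Its sequence written 5'→3' is the reverse complement: CCGAACGGCGG.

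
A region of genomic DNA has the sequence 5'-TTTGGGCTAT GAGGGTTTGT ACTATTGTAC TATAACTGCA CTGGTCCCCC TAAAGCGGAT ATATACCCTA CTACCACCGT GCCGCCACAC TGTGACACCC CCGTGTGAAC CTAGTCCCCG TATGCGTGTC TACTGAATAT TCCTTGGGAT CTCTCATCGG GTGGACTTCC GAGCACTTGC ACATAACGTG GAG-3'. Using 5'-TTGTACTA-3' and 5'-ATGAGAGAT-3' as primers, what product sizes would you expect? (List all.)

The forward primer TTGTACTA matches the top strand at positions 17–24, 25–32.
The reverse primer's reverse complement is ATCTCTCAT, matching at positions 149–157.
Each forward site pairs with the reverse site to give a product ending at position 157: sizes 141, 133 bp.

141 bp, 133 bp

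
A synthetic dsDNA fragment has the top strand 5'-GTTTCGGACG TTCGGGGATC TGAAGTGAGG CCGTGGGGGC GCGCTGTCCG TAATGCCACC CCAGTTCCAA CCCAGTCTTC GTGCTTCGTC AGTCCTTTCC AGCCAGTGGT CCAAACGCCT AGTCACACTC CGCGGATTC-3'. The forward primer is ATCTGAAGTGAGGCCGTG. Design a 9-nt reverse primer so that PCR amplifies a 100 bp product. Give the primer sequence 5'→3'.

The forward primer binds at positions 18–35, so a 100 bp product ends at position 18 + 100 − 1 = 117.
The reverse primer anneals to the top strand over positions 109–117, i.e. to GTCCAAACG.
Its sequence written 5'→3' is the reverse complement: CGTTTGGAC.

5'-CGTTTGGAC-3'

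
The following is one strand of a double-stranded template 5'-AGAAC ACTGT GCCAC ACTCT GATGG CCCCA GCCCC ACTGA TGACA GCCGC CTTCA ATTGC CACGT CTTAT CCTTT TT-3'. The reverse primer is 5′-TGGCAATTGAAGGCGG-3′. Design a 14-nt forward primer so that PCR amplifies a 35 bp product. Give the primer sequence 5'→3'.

5'-CCAGCCCCACTGAT-3'

The reverse primer's reverse complement CCGCCTTCAATTGCCA matches the template at positions 47–62, so the product ends at position 62.
A 35 bp product then starts at position 62 − 35 + 1 = 28.
The forward primer is identical to the top strand there: CCAGCCCCACTGAT.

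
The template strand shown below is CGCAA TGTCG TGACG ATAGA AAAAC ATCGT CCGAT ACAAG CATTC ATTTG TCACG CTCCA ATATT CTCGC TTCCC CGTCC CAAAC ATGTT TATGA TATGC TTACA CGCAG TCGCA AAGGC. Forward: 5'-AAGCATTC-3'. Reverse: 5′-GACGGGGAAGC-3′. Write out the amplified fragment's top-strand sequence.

Forward primer AAGCATTC is found on the top strand at positions 38–45.
Taking the reverse complement of GACGGGGAAGC gives GCTTCCCCGTC, found at positions 69–79 on the template; the primer anneals here to the top strand with its 3' end pointing upstream.
The product is the template from position 38 through 79 (42 bp).

5'-AAGCATTCATTTGTCACGCTCCAATATTCTCGCTTCCCCGTC-3'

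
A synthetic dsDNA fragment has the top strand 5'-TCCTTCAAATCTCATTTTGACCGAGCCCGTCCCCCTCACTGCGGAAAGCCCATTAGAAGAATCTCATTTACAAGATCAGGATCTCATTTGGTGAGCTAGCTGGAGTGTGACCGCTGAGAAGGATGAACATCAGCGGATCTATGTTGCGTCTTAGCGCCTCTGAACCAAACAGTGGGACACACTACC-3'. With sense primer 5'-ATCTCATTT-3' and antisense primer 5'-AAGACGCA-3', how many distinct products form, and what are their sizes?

The forward primer ATCTCATTT matches the top strand at positions 9–17, 61–69, 81–89.
The reverse primer's reverse complement is TGCGTCTT, matching at positions 145–152.
Each forward site pairs with the reverse site to give a product ending at position 152: sizes 144, 92, 72 bp.

Three products: 144 bp, 92 bp, 72 bp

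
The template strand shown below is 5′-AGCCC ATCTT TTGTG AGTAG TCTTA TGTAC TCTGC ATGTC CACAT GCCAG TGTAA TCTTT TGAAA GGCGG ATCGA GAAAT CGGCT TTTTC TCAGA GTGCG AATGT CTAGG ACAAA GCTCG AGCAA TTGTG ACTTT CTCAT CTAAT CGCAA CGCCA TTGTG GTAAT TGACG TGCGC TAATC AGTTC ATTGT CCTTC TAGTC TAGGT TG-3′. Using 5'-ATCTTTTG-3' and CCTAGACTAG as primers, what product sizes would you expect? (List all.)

199 bp, 150 bp

The forward primer ATCTTTTG matches the top strand at positions 6–13, 55–62.
The reverse primer's reverse complement is CTAGTCTAGG, matching at positions 195–204.
Each forward site pairs with the reverse site to give a product ending at position 204: sizes 199, 150 bp.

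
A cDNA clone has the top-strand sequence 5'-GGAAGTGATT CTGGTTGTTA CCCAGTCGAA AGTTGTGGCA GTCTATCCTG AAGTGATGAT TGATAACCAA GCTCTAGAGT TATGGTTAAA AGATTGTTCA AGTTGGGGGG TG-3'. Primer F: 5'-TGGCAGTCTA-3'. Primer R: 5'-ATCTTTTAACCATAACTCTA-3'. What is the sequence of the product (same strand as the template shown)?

Scanning the template, TGGCAGTCTA occurs at positions 36–45; this primer anneals to the bottom strand there with its 3' end pointing downstream.
Reverse complement of the reverse primer: TAGAGTTATGGTTAAAAGAT. This occurs on the top strand at positions 75–94.
The product is the template from position 36 through 94 (59 bp).

5'-TGGCAGTCTATCCTGAAGTGATGATTGATAACCAAGCTCTAGAGTTATGGTTAAAAGAT-3'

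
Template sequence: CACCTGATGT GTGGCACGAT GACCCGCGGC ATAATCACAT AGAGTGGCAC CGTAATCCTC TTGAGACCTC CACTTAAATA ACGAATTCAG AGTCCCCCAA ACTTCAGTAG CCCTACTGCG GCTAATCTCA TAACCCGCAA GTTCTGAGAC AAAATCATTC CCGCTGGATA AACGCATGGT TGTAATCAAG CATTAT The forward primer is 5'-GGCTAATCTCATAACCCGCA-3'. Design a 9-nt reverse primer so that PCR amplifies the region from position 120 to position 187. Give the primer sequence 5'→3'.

5'-GATTACAAC-3'

The product's 3' end on the top strand is position 187.
The reverse primer anneals to the top strand over positions 179–187, i.e. to GTTGTAATC.
Its sequence written 5'→3' is the reverse complement: GATTACAAC.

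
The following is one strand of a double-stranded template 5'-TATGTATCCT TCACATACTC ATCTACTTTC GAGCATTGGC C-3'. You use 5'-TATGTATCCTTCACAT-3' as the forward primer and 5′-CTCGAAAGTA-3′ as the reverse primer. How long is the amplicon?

The forward primer matches the template at positions 1–16.
Reverse complement of the reverse primer: TACTTTCGAG. This occurs on the top strand at positions 24–33.
The product runs from position 1 to position 33, so its length is 33 − 1 + 1 = 33 bp.

33 bp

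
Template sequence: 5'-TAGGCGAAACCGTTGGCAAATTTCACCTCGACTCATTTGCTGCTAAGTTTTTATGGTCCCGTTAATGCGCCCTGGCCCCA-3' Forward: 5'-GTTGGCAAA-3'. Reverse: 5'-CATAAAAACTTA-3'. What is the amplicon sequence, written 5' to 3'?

Scanning the template, GTTGGCAAA occurs at positions 12–20; this primer anneals to the bottom strand there with its 3' end pointing downstream.
Reverse complement of the reverse primer: TAAGTTTTTATG. This occurs on the top strand at positions 44–55.
The product is the template from position 12 through 55 (44 bp).

5'-GTTGGCAAATTTCACCTCGACTCATTTGCTGCTAAGTTTTTATG-3'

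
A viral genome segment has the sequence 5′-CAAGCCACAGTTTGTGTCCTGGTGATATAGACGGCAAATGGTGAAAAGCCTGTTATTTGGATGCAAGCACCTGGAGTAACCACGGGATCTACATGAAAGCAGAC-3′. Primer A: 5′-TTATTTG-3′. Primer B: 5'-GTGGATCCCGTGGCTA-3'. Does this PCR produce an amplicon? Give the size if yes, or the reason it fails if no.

No product — primer B has no binding site in the template.

Primer B (GTGGATCCCGTGGCTA) does not match the top strand, and its reverse complement TAGCCACGGGATCCAC does not match either.
With no annealing site for primer B, no amplification occurs.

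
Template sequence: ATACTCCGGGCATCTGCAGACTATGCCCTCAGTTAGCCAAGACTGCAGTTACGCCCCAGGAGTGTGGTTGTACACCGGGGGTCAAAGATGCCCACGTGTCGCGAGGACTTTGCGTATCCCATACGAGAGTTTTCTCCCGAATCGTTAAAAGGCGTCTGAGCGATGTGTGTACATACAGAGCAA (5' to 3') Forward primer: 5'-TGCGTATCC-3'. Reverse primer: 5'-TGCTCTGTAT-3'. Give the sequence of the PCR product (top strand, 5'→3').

5'-TGCGTATCCCATACGAGAGTTTTCTCCCGAATCGTTAAAAGGCGTCTGAGCGATGTGTGTACATACAGAGCA-3'

The forward primer matches the template at positions 111–119.
The reverse primer's reverse complement is ATACAGAGCA, which matches the template at positions 173–182.
The product is the template from position 111 through 182 (72 bp).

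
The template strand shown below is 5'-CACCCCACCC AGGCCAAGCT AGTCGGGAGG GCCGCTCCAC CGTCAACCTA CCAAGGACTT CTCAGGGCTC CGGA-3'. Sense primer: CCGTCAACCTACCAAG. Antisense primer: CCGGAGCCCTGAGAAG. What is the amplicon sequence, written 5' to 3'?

5'-CCGTCAACCTACCAAGGACTTCTCAGGGCTCCGG-3'

Scanning the template, CCGTCAACCTACCAAG occurs at positions 40–55; this primer anneals to the bottom strand there with its 3' end pointing downstream.
Reverse complement of the reverse primer: CTTCTCAGGGCTCCGG. This occurs on the top strand at positions 58–73.
The product is the template from position 40 through 73 (34 bp).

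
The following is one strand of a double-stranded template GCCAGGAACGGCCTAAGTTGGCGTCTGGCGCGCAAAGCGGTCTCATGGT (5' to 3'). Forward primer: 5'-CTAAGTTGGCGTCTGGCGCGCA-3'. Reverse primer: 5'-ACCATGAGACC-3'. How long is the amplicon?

Forward primer CTAAGTTGGCGTCTGGCGCGCA is found on the top strand at positions 13–34.
Taking the reverse complement of ACCATGAGACC gives GGTCTCATGGT, found at positions 39–49 on the template; the primer anneals here to the top strand with its 3' end pointing upstream.
The product runs from position 13 to position 49, so its length is 49 − 13 + 1 = 37 bp.

37 bp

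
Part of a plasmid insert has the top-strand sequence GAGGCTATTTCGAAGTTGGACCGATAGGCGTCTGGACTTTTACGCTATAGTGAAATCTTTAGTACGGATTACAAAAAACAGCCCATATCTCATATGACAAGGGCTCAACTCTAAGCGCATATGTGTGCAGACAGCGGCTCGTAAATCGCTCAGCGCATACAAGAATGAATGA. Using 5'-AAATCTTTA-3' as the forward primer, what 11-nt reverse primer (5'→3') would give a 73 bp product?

The forward primer binds at positions 53–61, so a 73 bp product ends at position 53 + 73 − 1 = 125.
The reverse primer anneals to the top strand over positions 115–125, i.e. to GCGCATATGTG.
Its sequence written 5'→3' is the reverse complement: CACATATGCGC.

5'-CACATATGCGC-3'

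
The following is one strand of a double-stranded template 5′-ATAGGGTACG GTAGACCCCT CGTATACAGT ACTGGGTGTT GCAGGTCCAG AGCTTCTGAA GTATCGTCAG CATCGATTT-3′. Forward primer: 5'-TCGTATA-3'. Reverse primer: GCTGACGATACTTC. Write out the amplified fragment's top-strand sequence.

The forward primer matches the template at positions 20–26.
Taking the reverse complement of GCTGACGATACTTC gives GAAGTATCGTCAGC, found at positions 58–71 on the template; the primer anneals here to the top strand with its 3' end pointing upstream.
The product is the template from position 20 through 71 (52 bp).

5'-TCGTATACAGTACTGGGTGTTGCAGGTCCAGAGCTTCTGAAGTATCGTCAGC-3'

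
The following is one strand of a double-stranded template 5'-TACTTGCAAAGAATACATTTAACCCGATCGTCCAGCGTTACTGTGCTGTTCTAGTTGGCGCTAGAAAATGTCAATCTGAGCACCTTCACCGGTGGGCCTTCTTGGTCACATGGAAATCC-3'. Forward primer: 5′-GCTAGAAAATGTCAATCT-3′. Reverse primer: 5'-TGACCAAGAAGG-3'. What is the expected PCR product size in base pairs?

49 bp

Scanning the template, GCTAGAAAATGTCAATCT occurs at positions 60–77; this primer anneals to the bottom strand there with its 3' end pointing downstream.
Taking the reverse complement of TGACCAAGAAGG gives CCTTCTTGGTCA, found at positions 97–108 on the template; the primer anneals here to the top strand with its 3' end pointing upstream.
The product runs from position 60 to position 108, so its length is 108 − 60 + 1 = 49 bp.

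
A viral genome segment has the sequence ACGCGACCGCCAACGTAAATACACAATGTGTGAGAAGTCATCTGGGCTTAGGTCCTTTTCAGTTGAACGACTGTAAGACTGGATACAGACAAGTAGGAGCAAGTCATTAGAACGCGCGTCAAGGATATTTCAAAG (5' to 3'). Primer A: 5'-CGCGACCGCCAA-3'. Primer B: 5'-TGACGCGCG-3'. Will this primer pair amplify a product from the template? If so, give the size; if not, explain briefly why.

Primer A (CGCGACCGCCAA) matches the top strand at positions 2–13; it acts as a forward primer.
Primer B's reverse complement is CGCGCGTCA, matching the top strand at positions 113–121; it acts as a reverse primer.
The 3' ends face each other across positions 2–121, giving a 120 bp product.

Yes — a 120 bp product.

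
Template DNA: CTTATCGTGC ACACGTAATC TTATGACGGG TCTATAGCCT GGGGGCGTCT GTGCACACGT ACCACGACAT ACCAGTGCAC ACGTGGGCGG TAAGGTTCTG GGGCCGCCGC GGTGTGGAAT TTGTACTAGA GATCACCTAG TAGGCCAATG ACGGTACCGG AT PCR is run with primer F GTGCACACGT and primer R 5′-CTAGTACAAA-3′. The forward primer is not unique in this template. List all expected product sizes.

The forward primer GTGCACACGT matches the top strand at positions 7–16, 51–60, 75–84.
The reverse primer's reverse complement is TTTGTACTAG, matching at positions 120–129.
Each forward site pairs with the reverse site to give a product ending at position 129: sizes 123, 79, 55 bp.

123 bp, 79 bp, 55 bp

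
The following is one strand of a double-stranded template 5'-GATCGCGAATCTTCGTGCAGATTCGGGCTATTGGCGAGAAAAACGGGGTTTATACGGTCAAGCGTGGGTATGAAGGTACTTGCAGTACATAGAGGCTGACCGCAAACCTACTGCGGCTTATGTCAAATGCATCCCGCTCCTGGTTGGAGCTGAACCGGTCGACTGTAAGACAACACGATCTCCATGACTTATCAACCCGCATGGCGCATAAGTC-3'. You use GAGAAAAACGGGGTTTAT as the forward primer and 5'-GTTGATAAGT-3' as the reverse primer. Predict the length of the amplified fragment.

Scanning the template, GAGAAAAACGGGGTTTAT occurs at positions 36–53; this primer anneals to the bottom strand there with its 3' end pointing downstream.
Reverse complement of the reverse primer: ACTTATCAAC. This occurs on the top strand at positions 187–196.
Amplicon spans positions 36–196: 161 bp.

161 bp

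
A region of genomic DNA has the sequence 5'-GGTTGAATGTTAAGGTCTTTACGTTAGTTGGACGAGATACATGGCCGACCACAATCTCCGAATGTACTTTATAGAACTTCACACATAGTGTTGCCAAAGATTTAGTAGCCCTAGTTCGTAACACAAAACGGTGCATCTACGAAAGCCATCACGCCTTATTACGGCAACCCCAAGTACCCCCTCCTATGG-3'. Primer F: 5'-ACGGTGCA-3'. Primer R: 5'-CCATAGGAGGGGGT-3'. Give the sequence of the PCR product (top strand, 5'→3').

Scanning the template, ACGGTGCA occurs at positions 128–135; this primer anneals to the bottom strand there with its 3' end pointing downstream.
The reverse primer's reverse complement is ACCCCCTCCTATGG, which matches the template at positions 176–189.
The product is the template from position 128 through 189 (62 bp).

5'-ACGGTGCATCTACGAAAGCCATCACGCCTTATTACGGCAACCCCAAGTACCCCCTCCTATGG-3'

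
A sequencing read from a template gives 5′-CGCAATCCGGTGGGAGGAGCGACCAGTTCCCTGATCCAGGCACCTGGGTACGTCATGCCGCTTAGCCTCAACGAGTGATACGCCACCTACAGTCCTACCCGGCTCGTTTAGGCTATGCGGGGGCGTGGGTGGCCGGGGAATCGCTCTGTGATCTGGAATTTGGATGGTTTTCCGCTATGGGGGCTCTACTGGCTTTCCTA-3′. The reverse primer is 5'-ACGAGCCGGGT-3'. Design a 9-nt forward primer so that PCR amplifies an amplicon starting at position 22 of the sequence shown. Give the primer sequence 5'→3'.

5'-ACCAGTTCC-3'

The reverse primer's reverse complement ACCCGGCTCGT matches the template at positions 97–107; the product starts at position 22.
The forward primer is identical to the top strand over positions 22–30: ACCAGTTCC.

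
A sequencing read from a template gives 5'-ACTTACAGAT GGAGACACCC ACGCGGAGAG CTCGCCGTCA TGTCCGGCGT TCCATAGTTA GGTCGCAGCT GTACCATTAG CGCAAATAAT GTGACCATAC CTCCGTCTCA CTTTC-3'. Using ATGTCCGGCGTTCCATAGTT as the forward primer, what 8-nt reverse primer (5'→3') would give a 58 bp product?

5'-TGGTCACA-3'

The forward primer binds at positions 40–59, so a 58 bp product ends at position 40 + 58 − 1 = 97.
The reverse primer anneals to the top strand over positions 90–97, i.e. to TGTGACCA.
Its sequence written 5'→3' is the reverse complement: TGGTCACA.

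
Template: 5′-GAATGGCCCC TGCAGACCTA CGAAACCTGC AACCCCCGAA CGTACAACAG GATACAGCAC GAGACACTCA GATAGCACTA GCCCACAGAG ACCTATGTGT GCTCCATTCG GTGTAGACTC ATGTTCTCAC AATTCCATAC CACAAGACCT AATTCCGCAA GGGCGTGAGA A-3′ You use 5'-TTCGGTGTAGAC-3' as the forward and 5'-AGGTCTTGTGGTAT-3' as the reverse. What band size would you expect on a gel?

The forward primer matches the template at positions 107–118.
Reverse complement of the reverse primer: ATACCACAAGACCT. This occurs on the top strand at positions 137–150.
The product runs from position 107 to position 150, so its length is 150 − 107 + 1 = 44 bp.

44 bp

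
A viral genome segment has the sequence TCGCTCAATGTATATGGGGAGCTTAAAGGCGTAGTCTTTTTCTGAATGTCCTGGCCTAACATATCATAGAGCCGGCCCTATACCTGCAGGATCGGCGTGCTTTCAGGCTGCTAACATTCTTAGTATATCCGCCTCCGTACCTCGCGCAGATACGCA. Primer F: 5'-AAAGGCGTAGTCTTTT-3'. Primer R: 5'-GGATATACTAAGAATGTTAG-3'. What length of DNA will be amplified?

106 bp

Forward primer AAAGGCGTAGTCTTTT is found on the top strand at positions 25–40.
Taking the reverse complement of GGATATACTAAGAATGTTAG gives CTAACATTCTTAGTATATCC, found at positions 111–130 on the template; the primer anneals here to the top strand with its 3' end pointing upstream.
Amplicon spans positions 25–130: 106 bp.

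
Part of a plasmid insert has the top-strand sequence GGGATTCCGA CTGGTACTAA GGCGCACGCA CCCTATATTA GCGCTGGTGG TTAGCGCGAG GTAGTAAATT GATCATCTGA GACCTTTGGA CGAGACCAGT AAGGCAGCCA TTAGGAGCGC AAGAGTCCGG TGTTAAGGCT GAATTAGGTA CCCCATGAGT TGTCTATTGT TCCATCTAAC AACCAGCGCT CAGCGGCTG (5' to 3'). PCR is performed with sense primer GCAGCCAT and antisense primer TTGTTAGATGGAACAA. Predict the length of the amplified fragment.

The forward primer matches the template at positions 104–111.
Reverse complement of the reverse primer: TTGTTCCATCTAACAA. This occurs on the top strand at positions 167–182.
Product length = (reverse-primer end) − (forward-primer start) + 1 = 182 − 104 + 1 = 79 bp.

79 bp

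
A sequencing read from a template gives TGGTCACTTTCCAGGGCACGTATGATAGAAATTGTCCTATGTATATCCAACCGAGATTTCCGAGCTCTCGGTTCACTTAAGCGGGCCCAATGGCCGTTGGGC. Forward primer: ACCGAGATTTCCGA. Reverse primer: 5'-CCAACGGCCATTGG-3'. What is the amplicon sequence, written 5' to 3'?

5'-ACCGAGATTTCCGAGCTCTCGGTTCACTTAAGCGGGCCCAATGGCCGTTGG-3'

The forward primer matches the template at positions 50–63.
Reverse complement of the reverse primer: CCAATGGCCGTTGG. This occurs on the top strand at positions 87–100.
The product is the template from position 50 through 100 (51 bp).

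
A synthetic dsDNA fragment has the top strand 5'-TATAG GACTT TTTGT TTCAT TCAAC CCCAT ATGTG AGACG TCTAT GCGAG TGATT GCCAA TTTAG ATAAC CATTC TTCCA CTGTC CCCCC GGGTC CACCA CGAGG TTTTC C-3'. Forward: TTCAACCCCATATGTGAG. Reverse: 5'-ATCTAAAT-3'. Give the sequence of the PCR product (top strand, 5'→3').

Forward primer TTCAACCCCATATGTGAG is found on the top strand at positions 20–37.
Taking the reverse complement of ATCTAAAT gives ATTTAGAT, found at positions 60–67 on the template; the primer anneals here to the top strand with its 3' end pointing upstream.
The product is the template from position 20 through 67 (48 bp).

5'-TTCAACCCCATATGTGAGACGTCTATGCGAGTGATTGCCAATTTAGAT-3'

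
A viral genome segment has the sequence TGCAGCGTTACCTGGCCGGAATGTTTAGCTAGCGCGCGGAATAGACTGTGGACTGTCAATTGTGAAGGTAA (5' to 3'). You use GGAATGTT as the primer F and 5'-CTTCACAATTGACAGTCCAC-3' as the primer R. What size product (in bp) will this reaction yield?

The forward primer matches the template at positions 18–25.
The reverse primer's reverse complement is GTGGACTGTCAATTGTGAAG, which matches the template at positions 48–67.
Amplicon spans positions 18–67: 50 bp.

50 bp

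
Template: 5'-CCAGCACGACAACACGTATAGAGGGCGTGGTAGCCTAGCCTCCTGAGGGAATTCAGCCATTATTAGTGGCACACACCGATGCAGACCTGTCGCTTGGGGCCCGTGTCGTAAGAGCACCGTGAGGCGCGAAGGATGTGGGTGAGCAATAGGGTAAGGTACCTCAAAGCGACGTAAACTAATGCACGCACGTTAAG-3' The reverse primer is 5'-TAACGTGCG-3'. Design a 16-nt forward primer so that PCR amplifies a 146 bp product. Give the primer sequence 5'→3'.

The reverse primer's reverse complement CGCACGTTA matches the template at positions 184–192, so the product ends at position 192.
A 146 bp product then starts at position 192 − 146 + 1 = 47.
The forward primer is identical to the top strand there: GGGAATTCAGCCATTA.

5'-GGGAATTCAGCCATTA-3'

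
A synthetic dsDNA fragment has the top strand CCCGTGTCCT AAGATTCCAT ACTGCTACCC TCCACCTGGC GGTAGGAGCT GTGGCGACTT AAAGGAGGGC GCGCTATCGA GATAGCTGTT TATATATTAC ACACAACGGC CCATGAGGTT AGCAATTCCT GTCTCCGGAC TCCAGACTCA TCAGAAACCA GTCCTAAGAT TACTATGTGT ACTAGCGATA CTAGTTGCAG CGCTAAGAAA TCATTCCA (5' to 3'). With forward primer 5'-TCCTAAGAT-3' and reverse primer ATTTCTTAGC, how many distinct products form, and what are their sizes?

The forward primer TCCTAAGAT matches the top strand at positions 7–15, 162–170.
The reverse primer's reverse complement is GCTAAGAAAT, matching at positions 202–211.
Each forward site pairs with the reverse site to give a product ending at position 211: sizes 205, 50 bp.

Two products: 205 bp, 50 bp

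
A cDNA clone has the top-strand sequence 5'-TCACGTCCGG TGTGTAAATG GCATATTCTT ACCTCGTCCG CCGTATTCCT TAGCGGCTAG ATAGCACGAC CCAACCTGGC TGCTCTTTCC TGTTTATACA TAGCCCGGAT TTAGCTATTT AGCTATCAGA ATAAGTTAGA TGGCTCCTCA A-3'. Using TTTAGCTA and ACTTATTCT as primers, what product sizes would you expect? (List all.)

The forward primer TTTAGCTA matches the top strand at positions 110–117, 118–125.
The reverse primer's reverse complement is AGAATAAGT, matching at positions 128–136.
Each forward site pairs with the reverse site to give a product ending at position 136: sizes 27, 19 bp.

27 bp, 19 bp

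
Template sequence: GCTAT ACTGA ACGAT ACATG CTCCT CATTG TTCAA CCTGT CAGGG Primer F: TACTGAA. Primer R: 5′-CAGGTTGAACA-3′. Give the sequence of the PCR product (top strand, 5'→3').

The forward primer matches the template at positions 5–11.
Taking the reverse complement of CAGGTTGAACA gives TGTTCAACCTG, found at positions 29–39 on the template; the primer anneals here to the top strand with its 3' end pointing upstream.
The product is the template from position 5 through 39 (35 bp).

5'-TACTGAACGATACATGCTCCTCATTGTTCAACCTG-3'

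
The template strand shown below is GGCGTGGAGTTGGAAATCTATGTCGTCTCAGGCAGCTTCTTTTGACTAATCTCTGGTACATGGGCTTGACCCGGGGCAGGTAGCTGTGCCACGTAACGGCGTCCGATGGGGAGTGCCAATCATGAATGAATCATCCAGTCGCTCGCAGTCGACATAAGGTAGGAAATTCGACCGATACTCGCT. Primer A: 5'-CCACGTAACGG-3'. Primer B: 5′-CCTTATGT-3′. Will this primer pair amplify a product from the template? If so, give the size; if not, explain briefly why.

Primer A (CCACGTAACGG) matches the top strand at positions 89–99; it acts as a forward primer.
Primer B's reverse complement is ACATAAGG, matching the top strand at positions 152–159; it acts as a reverse primer.
The 3' ends face each other across positions 89–159, giving a 71 bp product.

Yes — a 71 bp product.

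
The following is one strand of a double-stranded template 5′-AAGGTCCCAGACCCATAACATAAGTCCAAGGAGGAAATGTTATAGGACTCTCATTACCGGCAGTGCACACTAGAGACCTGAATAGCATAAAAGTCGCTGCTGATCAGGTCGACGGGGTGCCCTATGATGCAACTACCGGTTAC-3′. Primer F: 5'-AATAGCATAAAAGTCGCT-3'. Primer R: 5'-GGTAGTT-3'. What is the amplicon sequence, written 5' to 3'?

Scanning the template, AATAGCATAAAAGTCGCT occurs at positions 81–98; this primer anneals to the bottom strand there with its 3' end pointing downstream.
Reverse complement of the reverse primer: AACTACC. This occurs on the top strand at positions 131–137.
The product is the template from position 81 through 137 (57 bp).

5'-AATAGCATAAAAGTCGCTGCTGATCAGGTCGACGGGGTGCCCTATGATGCAACTACC-3'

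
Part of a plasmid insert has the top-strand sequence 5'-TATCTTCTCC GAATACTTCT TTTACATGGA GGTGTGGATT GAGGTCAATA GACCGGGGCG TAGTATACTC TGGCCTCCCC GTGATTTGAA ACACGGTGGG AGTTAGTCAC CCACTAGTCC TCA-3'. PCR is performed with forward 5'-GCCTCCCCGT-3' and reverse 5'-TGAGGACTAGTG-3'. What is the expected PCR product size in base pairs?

The forward primer matches the template at positions 73–82.
The reverse primer's reverse complement is CACTAGTCCTCA, which matches the template at positions 112–123.
Amplicon spans positions 73–123: 51 bp.

51 bp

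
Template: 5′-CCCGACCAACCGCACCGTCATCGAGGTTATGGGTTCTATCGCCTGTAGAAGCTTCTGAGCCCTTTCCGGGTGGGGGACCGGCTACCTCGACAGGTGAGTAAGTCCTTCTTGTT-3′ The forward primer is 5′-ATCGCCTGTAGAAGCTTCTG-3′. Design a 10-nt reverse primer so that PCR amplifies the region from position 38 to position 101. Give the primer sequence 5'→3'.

The product's 3' end on the top strand is position 101.
The reverse primer anneals to the top strand over positions 92–101, i.e. to AGGTGAGTAA.
Its sequence written 5'→3' is the reverse complement: TTACTCACCT.

5'-TTACTCACCT-3'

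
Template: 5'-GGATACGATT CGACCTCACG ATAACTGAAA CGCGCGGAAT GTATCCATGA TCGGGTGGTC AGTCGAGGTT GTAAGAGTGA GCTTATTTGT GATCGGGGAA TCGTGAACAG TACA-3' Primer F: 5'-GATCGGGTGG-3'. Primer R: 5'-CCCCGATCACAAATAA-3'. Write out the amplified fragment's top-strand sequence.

The forward primer matches the template at positions 49–58.
The reverse primer's reverse complement is TTATTTGTGATCGGGG, which matches the template at positions 83–98.
The product is the template from position 49 through 98 (50 bp).

5'-GATCGGGTGGTCAGTCGAGGTTGTAAGAGTGAGCTTATTTGTGATCGGGG-3'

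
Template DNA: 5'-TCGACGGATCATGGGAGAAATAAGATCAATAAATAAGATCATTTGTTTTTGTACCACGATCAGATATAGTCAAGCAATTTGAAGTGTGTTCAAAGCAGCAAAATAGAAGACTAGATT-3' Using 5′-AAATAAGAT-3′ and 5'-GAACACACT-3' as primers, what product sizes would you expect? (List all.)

74 bp, 61 bp

The forward primer AAATAAGAT matches the top strand at positions 18–26, 31–39.
The reverse primer's reverse complement is AGTGTGTTC, matching at positions 83–91.
Each forward site pairs with the reverse site to give a product ending at position 91: sizes 74, 61 bp.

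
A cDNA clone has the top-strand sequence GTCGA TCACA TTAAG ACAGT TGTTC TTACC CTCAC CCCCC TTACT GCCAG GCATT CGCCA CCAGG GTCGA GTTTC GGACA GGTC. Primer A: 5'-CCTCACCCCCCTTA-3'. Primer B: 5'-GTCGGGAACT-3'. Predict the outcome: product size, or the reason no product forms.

No product — primer B has no binding site in the template.

Primer B (GTCGGGAACT) does not match the top strand, and its reverse complement AGTTCCCGAC does not match either.
With no annealing site for primer B, no amplification occurs.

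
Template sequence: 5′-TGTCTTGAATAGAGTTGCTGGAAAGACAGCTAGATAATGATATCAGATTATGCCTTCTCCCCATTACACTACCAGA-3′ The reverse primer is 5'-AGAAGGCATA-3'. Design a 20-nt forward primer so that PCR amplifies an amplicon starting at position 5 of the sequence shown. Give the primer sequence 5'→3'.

The reverse primer's reverse complement TATGCCTTCT matches the template at positions 49–58; the product starts at position 5.
The forward primer is identical to the top strand over positions 5–24: TTGAATAGAGTTGCTGGAAA.

5'-TTGAATAGAGTTGCTGGAAA-3'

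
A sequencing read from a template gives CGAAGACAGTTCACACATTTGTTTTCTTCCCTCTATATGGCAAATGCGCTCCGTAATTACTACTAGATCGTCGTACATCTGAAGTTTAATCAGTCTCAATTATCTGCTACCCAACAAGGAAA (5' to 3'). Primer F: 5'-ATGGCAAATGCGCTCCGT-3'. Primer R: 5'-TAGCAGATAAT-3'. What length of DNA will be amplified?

Forward primer ATGGCAAATGCGCTCCGT is found on the top strand at positions 37–54.
Taking the reverse complement of TAGCAGATAAT gives ATTATCTGCTA, found at positions 99–109 on the template; the primer anneals here to the top strand with its 3' end pointing upstream.
Product length = (reverse-primer end) − (forward-primer start) + 1 = 109 − 37 + 1 = 73 bp.

73 bp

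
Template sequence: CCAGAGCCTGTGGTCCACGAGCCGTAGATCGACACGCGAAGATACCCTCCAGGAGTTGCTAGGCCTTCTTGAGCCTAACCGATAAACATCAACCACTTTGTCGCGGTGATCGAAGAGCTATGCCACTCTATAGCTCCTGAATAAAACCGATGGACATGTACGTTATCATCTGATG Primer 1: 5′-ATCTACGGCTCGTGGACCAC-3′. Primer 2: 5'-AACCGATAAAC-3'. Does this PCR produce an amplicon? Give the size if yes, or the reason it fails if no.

Primer 1 (ATCTACGGCTCGTGGACCAC) has reverse complement GTGGTCCACGAGCCGTAGAT, which matches the top strand at positions 10–29; primer 1 anneals to the top strand there with its 3' end pointing upstream toward position 10.
Primer 2 (AACCGATAAAC) matches the top strand directly at positions 77–87; it anneals to the bottom strand with its 3' end pointing downstream toward position 87.
The 3' ends diverge (primer 1 extends toward position 1, primer 2 toward position 175), so the primers never converge on a shared product.

No product — the primers' 3' ends point away from each other.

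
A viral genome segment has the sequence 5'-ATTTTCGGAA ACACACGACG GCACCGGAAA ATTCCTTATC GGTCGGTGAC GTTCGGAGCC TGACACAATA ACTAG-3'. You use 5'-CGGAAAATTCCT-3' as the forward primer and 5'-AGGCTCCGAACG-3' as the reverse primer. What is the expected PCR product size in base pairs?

The forward primer matches the template at positions 25–36.
Taking the reverse complement of AGGCTCCGAACG gives CGTTCGGAGCCT, found at positions 50–61 on the template; the primer anneals here to the top strand with its 3' end pointing upstream.
The product runs from position 25 to position 61, so its length is 61 − 25 + 1 = 37 bp.

37 bp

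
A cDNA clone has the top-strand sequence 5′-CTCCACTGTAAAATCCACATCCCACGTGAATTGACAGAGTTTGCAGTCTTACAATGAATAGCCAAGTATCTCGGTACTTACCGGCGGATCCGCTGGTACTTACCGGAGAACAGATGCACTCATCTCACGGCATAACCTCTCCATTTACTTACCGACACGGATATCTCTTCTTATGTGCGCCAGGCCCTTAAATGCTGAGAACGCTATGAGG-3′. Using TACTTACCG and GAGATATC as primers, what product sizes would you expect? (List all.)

The forward primer TACTTACCG matches the top strand at positions 75–83, 97–105, 146–154.
The reverse primer's reverse complement is GATATCTC, matching at positions 160–167.
Each forward site pairs with the reverse site to give a product ending at position 167: sizes 93, 71, 22 bp.

93 bp, 71 bp, 22 bp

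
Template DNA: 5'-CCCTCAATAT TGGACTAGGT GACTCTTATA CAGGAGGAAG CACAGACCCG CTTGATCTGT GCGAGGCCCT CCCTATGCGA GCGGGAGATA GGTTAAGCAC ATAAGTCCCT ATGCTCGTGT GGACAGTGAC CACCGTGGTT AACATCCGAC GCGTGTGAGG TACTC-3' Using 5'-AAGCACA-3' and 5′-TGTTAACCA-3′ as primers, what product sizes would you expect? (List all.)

The forward primer AAGCACA matches the top strand at positions 38–44, 95–101.
The reverse primer's reverse complement is TGGTTAACA, matching at positions 136–144.
Each forward site pairs with the reverse site to give a product ending at position 144: sizes 107, 50 bp.

107 bp, 50 bp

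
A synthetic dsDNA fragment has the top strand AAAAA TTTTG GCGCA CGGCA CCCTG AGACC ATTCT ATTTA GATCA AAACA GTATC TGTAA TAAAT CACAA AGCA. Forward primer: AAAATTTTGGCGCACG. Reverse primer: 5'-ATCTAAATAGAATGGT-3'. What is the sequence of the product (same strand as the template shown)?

5'-AAAATTTTGGCGCACGGCACCCTGAGACCATTCTATTTAGAT-3'

Scanning the template, AAAATTTTGGCGCACG occurs at positions 2–17; this primer anneals to the bottom strand there with its 3' end pointing downstream.
Reverse complement of the reverse primer: ACCATTCTATTTAGAT. This occurs on the top strand at positions 28–43.
The product is the template from position 2 through 43 (42 bp).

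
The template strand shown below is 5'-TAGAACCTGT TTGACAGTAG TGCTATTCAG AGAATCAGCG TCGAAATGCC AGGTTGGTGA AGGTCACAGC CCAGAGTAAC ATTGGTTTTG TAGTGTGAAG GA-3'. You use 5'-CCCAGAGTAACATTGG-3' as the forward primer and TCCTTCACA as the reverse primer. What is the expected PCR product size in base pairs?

Forward primer CCCAGAGTAACATTGG is found on the top strand at positions 70–85.
Taking the reverse complement of TCCTTCACA gives TGTGAAGGA, found at positions 94–102 on the template; the primer anneals here to the top strand with its 3' end pointing upstream.
Product length = (reverse-primer end) − (forward-primer start) + 1 = 102 − 70 + 1 = 33 bp.

33 bp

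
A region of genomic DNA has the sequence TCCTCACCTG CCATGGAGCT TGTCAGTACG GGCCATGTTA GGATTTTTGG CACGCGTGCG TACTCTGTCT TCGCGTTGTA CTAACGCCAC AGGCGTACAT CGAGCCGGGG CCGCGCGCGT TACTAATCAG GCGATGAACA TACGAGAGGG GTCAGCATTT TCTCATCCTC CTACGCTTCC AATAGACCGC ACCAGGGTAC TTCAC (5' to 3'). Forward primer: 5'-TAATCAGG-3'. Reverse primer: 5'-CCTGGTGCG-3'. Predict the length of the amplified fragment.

The forward primer matches the template at positions 124–131.
The reverse primer's reverse complement is CGCACCAGG, which matches the template at positions 188–196.
The product runs from position 124 to position 196, so its length is 196 − 124 + 1 = 73 bp.

73 bp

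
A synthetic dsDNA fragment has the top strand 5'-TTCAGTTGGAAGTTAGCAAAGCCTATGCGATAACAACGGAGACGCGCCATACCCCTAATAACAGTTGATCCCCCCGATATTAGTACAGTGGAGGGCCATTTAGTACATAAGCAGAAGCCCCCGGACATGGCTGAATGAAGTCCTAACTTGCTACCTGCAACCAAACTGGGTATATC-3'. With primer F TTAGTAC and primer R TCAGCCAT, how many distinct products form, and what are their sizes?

The forward primer TTAGTAC matches the top strand at positions 80–86, 100–106.
The reverse primer's reverse complement is ATGGCTGA, matching at positions 127–134.
Each forward site pairs with the reverse site to give a product ending at position 134: sizes 55, 35 bp.

Two products: 55 bp, 35 bp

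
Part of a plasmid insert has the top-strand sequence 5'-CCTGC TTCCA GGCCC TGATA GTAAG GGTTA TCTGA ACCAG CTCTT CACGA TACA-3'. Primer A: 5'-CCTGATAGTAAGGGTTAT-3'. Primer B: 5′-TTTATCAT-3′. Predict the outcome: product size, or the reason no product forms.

Primer B (TTTATCAT) does not match the top strand, and its reverse complement ATGATAAA does not match either.
With no annealing site for primer B, no amplification occurs.

No product — primer B has no binding site in the template.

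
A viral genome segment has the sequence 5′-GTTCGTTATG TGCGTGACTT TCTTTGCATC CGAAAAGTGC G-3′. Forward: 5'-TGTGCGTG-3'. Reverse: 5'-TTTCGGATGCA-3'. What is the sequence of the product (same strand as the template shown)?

5'-TGTGCGTGACTTTCTTTGCATCCGAAA-3'

Forward primer TGTGCGTG is found on the top strand at positions 9–16.
Taking the reverse complement of TTTCGGATGCA gives TGCATCCGAAA, found at positions 25–35 on the template; the primer anneals here to the top strand with its 3' end pointing upstream.
The product is the template from position 9 through 35 (27 bp).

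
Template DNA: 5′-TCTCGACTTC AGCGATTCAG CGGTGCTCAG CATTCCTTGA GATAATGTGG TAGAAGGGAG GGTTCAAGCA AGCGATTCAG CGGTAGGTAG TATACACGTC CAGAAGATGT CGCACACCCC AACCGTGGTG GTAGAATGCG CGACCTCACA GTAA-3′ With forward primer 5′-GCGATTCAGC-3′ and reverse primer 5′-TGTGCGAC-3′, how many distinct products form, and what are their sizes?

Two products: 105 bp, 45 bp

The forward primer GCGATTCAGC matches the top strand at positions 12–21, 72–81.
The reverse primer's reverse complement is GTCGCACA, matching at positions 109–116.
Each forward site pairs with the reverse site to give a product ending at position 116: sizes 105, 45 bp.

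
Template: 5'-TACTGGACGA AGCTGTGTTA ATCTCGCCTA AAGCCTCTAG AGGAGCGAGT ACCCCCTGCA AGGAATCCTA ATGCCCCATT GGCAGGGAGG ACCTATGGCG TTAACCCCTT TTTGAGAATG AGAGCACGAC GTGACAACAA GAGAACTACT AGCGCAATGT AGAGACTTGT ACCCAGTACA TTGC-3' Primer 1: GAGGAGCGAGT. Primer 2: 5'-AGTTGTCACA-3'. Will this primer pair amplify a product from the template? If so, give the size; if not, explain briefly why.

Primer 2 (AGTTGTCACA) does not match the top strand, and its reverse complement TGTGACAACT does not match either.
With no annealing site for primer 2, no amplification occurs.

No product — primer 2 has no binding site in the template.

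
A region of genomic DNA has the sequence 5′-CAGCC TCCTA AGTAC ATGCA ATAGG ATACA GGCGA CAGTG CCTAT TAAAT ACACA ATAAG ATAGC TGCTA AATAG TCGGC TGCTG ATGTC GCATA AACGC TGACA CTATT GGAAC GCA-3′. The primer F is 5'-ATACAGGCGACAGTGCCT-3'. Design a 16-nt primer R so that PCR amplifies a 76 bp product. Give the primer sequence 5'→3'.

The forward primer binds at positions 26–43, so a 76 bp product ends at position 26 + 76 − 1 = 101.
The reverse primer anneals to the top strand over positions 86–101, i.e. to ATGTCGCATAAACGCT.
Its sequence written 5'→3' is the reverse complement: AGCGTTTATGCGACAT.

5'-AGCGTTTATGCGACAT-3'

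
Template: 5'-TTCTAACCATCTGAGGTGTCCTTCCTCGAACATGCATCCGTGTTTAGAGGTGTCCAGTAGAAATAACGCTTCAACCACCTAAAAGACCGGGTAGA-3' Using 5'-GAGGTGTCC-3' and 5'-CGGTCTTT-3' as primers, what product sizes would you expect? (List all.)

77 bp, 43 bp

The forward primer GAGGTGTCC matches the top strand at positions 13–21, 47–55.
The reverse primer's reverse complement is AAAGACCG, matching at positions 82–89.
Each forward site pairs with the reverse site to give a product ending at position 89: sizes 77, 43 bp.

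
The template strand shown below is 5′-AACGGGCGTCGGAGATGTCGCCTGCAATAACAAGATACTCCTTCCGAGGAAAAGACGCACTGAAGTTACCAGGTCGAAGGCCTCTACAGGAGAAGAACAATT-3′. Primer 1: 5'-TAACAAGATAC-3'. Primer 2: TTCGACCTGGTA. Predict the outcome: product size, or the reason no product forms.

Yes — a 51 bp product.

Primer 1 (TAACAAGATAC) matches the top strand at positions 28–38; it acts as a forward primer.
Primer 2's reverse complement is TACCAGGTCGAA, matching the top strand at positions 67–78; it acts as a reverse primer.
The 3' ends face each other across positions 28–78, giving a 51 bp product.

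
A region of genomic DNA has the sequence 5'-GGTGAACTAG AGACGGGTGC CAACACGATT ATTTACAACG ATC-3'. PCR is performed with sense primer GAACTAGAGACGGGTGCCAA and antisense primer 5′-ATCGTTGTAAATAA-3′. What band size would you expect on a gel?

Forward primer GAACTAGAGACGGGTGCCAA is found on the top strand at positions 4–23.
The reverse primer's reverse complement is TTATTTACAACGAT, which matches the template at positions 29–42.
The product runs from position 4 to position 42, so its length is 42 − 4 + 1 = 39 bp.

39 bp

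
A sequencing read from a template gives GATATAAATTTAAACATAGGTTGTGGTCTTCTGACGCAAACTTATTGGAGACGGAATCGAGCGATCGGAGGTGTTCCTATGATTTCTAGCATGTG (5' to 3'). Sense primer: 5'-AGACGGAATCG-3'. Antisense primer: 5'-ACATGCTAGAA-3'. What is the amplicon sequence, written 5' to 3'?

5'-AGACGGAATCGAGCGATCGGAGGTGTTCCTATGATTTCTAGCATGT-3'

The forward primer matches the template at positions 49–59.
Reverse complement of the reverse primer: TTCTAGCATGT. This occurs on the top strand at positions 84–94.
The product is the template from position 49 through 94 (46 bp).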